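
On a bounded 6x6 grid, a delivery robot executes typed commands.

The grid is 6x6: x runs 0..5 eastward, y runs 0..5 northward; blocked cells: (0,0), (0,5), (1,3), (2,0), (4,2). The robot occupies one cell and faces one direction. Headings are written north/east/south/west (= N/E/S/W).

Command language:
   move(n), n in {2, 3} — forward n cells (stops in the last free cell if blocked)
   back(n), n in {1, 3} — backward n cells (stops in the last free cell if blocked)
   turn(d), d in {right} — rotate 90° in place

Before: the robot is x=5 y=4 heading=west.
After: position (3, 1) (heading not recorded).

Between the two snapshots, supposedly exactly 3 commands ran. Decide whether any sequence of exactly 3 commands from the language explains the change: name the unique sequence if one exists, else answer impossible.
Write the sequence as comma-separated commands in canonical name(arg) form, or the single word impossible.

move(2), turn(right), back(3)

key: running back(3) before move(2) would end elsewhere — order is forced
from: x=5 y=4 heading=west
1. move(2) → x=3 y=4 heading=west
2. turn(right) → x=3 y=4 heading=north
3. back(3) → x=3 y=1 heading=north
all 125 alternatives checked — unique.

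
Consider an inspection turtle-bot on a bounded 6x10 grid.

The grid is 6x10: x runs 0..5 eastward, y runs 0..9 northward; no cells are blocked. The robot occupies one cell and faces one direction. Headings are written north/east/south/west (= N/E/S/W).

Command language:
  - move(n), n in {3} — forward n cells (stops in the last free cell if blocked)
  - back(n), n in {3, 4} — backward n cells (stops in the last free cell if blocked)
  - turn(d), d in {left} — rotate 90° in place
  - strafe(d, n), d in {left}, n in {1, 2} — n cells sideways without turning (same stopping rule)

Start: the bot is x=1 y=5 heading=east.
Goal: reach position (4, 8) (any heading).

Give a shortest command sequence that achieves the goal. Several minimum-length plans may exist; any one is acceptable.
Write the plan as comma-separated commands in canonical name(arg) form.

initial: x=1 y=5 heading=east
t=1 strafe(left, 2) ⇒ x=1 y=7 heading=east
t=2 strafe(left, 1) ⇒ x=1 y=8 heading=east
t=3 move(3) ⇒ x=4 y=8 heading=east
no 2-step plan works, so 3 is optimal.

strafe(left, 2), strafe(left, 1), move(3)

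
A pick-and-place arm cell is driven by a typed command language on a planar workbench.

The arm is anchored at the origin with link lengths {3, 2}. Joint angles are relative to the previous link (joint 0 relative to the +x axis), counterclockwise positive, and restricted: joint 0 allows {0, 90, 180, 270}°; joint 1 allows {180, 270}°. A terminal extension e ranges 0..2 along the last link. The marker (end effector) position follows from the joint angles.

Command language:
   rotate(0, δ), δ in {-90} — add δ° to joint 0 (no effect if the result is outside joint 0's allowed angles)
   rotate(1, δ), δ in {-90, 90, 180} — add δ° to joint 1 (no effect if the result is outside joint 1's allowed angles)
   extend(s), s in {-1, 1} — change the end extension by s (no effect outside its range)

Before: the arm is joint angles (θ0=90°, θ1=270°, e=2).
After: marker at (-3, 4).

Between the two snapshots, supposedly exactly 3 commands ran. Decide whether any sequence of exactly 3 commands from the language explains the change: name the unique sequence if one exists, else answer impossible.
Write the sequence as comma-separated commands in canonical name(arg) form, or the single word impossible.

from: joint angles (θ0=90°, θ1=270°, e=2)
1. rotate(0, -90) → joint angles (θ0=0°, θ1=270°, e=2)
2. rotate(0, -90) → joint angles (θ0=270°, θ1=270°, e=2)
3. rotate(0, -90) → joint angles (θ0=180°, θ1=270°, e=2)
all 216 alternatives checked — unique.

rotate(0, -90), rotate(0, -90), rotate(0, -90)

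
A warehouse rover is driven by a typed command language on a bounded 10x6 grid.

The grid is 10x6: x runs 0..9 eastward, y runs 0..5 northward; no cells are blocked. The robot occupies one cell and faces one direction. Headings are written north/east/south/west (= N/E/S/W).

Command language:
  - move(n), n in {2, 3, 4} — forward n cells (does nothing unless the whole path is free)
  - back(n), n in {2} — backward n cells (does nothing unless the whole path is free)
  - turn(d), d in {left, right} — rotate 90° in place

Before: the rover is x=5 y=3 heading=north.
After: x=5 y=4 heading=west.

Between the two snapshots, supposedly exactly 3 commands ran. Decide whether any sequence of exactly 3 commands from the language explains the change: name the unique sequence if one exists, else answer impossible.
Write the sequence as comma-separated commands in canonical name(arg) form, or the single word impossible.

key: order matters: swapping back(2) and turn(left) lands elsewhere
start: x=5 y=3 heading=north
t=1 back(2) ⇒ x=5 y=1 heading=north
t=2 move(3) ⇒ x=5 y=4 heading=north
t=3 turn(left) ⇒ x=5 y=4 heading=west
no other 3-command option fits: unique.

back(2), move(3), turn(left)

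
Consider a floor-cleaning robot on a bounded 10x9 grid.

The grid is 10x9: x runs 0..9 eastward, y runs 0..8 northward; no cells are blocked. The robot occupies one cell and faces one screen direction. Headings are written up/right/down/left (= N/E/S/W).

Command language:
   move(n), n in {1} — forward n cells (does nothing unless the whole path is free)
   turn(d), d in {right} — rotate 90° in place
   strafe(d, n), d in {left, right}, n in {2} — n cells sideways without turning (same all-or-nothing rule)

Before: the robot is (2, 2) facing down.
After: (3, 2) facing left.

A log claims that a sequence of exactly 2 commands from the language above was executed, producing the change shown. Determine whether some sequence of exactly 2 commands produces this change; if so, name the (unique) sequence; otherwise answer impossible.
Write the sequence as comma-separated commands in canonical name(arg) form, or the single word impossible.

checked all 2-command options: none fits.

impossible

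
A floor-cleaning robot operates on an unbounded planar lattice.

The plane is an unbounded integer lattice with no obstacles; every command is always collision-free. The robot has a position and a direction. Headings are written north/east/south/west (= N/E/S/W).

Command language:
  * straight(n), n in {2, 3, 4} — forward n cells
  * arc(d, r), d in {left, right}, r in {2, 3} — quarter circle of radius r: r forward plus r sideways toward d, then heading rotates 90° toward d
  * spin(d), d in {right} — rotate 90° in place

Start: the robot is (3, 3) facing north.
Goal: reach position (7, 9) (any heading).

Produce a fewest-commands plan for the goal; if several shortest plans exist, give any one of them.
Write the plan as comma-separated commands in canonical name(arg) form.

initial: (3, 3) facing north
t=1 straight(2) ⇒ (3, 5) facing north
t=2 arc(right, 2) ⇒ (5, 7) facing east
t=3 arc(left, 2) ⇒ (7, 9) facing north
minimal: 3 command(s), checked below 3.

straight(2), arc(right, 2), arc(left, 2)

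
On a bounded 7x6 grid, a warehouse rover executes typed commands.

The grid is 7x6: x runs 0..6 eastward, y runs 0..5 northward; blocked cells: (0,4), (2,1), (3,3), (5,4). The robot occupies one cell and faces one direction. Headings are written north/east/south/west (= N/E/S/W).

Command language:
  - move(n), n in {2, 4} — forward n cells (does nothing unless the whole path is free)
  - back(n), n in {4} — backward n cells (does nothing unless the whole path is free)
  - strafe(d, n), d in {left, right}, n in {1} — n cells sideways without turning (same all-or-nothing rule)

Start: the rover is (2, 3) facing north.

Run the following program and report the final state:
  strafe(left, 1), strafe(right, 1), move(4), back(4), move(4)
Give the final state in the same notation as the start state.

start: (2, 3) facing north
[1] after strafe(left, 1): (1, 3) facing north
[2] after strafe(right, 1): (2, 3) facing north
[3] after move(4): (2, 3) facing north
[4] after back(4): (2, 3) facing north
[5] after move(4): (2, 3) facing north

(2, 3) facing north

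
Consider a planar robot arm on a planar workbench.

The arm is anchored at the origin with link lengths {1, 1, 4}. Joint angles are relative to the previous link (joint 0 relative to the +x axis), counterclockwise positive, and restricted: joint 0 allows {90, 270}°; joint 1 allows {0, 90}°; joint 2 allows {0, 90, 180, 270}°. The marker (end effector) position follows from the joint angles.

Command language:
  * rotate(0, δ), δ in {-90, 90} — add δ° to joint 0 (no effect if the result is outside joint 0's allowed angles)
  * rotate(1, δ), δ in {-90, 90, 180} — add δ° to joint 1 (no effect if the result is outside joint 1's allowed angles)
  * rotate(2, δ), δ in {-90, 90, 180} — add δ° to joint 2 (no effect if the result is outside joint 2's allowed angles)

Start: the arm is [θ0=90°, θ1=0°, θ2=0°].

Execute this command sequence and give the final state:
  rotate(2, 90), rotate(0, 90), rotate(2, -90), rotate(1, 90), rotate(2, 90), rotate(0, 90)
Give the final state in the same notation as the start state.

t0: [θ0=90°, θ1=0°, θ2=0°]
[1] after rotate(2, 90): [θ0=90°, θ1=0°, θ2=90°]
[2] after rotate(0, 90): [θ0=90°, θ1=0°, θ2=90°]
[3] after rotate(2, -90): [θ0=90°, θ1=0°, θ2=0°]
[4] after rotate(1, 90): [θ0=90°, θ1=90°, θ2=0°]
[5] after rotate(2, 90): [θ0=90°, θ1=90°, θ2=90°]
[6] after rotate(0, 90): [θ0=90°, θ1=90°, θ2=90°]

[θ0=90°, θ1=90°, θ2=90°]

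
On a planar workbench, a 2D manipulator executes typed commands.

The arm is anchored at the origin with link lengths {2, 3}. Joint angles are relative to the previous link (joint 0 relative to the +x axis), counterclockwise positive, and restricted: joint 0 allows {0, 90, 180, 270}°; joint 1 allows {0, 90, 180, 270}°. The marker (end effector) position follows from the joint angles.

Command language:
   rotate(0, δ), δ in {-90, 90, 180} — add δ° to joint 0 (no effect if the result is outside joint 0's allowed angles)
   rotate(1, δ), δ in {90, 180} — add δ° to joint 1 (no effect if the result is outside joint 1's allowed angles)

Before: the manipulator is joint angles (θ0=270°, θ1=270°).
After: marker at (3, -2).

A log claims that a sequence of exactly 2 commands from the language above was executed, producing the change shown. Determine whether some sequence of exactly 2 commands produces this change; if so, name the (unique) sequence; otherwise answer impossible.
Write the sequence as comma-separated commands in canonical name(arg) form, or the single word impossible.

from: joint angles (θ0=270°, θ1=270°)
1. rotate(1, 90) → joint angles (θ0=270°, θ1=0°)
2. rotate(1, 90) → joint angles (θ0=270°, θ1=90°)
all 25 alternatives checked — unique.

rotate(1, 90), rotate(1, 90)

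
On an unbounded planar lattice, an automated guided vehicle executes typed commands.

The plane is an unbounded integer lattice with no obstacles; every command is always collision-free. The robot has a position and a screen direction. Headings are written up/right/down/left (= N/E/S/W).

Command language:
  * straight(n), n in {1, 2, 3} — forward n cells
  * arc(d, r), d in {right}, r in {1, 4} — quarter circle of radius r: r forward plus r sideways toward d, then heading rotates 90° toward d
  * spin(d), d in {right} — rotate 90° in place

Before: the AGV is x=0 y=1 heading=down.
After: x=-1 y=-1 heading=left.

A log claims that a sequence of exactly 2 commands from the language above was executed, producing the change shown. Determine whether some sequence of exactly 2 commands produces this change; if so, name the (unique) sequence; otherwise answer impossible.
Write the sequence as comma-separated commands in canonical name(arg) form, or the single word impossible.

straight(1), arc(right, 1)

key: cell and facing (now W) both changed — the 2 commands mix motion and turning
from: x=0 y=1 heading=down
1. straight(1) → x=0 y=0 heading=down
2. arc(right, 1) → x=-1 y=-1 heading=left
all 36 alternatives checked — unique.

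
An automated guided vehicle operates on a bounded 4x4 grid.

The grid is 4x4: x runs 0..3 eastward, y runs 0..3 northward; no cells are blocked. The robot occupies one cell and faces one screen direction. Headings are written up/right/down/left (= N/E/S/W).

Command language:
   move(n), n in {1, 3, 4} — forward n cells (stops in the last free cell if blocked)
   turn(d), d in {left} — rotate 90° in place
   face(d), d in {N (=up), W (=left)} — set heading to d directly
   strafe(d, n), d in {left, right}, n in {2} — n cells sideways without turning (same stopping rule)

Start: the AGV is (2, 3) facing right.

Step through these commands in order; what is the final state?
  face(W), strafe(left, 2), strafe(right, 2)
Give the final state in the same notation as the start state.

initial: (2, 3) facing right
step 1 (face(W)): (2, 3) facing left
step 2 (strafe(left, 2)): (2, 1) facing left
step 3 (strafe(right, 2)): (2, 3) facing left

(2, 3) facing left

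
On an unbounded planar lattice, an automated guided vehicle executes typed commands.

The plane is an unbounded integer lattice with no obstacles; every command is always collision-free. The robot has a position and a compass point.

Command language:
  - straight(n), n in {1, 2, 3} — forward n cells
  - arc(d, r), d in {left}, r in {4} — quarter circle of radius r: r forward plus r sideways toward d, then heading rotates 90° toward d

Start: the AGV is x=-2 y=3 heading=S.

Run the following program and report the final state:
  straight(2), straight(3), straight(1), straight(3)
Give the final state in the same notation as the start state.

begin: x=-2 y=3 heading=S
t=1 straight(2) ⇒ x=-2 y=1 heading=S
t=2 straight(3) ⇒ x=-2 y=-2 heading=S
t=3 straight(1) ⇒ x=-2 y=-3 heading=S
t=4 straight(3) ⇒ x=-2 y=-6 heading=S

x=-2 y=-6 heading=S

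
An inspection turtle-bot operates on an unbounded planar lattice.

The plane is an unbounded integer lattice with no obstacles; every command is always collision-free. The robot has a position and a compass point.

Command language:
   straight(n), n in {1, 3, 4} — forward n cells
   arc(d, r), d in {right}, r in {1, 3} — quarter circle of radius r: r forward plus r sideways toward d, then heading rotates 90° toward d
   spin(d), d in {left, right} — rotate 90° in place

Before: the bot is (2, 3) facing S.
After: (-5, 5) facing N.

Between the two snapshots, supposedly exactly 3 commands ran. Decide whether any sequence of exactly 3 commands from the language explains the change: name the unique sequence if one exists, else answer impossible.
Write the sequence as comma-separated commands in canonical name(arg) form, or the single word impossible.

arc(right, 1), straight(3), arc(right, 3)

key: running arc(right, 3) before arc(right, 1) would end elsewhere — order is forced
from: (2, 3) facing S
1. arc(right, 1) → (1, 2) facing W
2. straight(3) → (-2, 2) facing W
3. arc(right, 3) → (-5, 5) facing N
all 343 alternatives checked — unique.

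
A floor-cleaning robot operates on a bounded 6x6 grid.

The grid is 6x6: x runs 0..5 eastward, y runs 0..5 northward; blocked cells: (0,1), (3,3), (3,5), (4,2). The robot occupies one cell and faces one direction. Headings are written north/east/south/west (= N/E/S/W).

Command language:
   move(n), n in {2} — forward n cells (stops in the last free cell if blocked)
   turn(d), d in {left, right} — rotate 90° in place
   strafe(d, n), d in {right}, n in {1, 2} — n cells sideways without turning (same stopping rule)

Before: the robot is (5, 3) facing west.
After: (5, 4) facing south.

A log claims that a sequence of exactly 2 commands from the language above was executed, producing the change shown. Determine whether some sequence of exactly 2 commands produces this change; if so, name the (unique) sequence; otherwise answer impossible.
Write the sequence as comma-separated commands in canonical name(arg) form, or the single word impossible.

strafe(right, 1), turn(left)

key: position moved to (5,4) AND the heading swung to S — translation plus rotation needed
from: (5, 3) facing west
step 1 (strafe(right, 1)): (5, 4) facing west
step 2 (turn(left)): (5, 4) facing south
all 25 alternatives checked — unique.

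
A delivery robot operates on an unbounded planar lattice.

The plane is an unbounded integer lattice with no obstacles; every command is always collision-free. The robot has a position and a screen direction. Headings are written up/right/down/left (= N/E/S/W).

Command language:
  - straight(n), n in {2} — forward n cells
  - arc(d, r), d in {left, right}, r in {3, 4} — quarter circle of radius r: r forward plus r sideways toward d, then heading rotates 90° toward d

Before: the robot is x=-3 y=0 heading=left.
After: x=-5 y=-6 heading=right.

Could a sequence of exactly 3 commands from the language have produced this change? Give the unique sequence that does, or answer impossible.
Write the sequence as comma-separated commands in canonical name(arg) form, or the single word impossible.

straight(2), arc(left, 3), arc(left, 3)

key: running arc(left, 3) before straight(2) would end elsewhere — order is forced
initial: x=-3 y=0 heading=left
[1] after straight(2): x=-5 y=0 heading=left
[2] after arc(left, 3): x=-8 y=-3 heading=down
[3] after arc(left, 3): x=-5 y=-6 heading=right
all 125 alternatives checked — unique.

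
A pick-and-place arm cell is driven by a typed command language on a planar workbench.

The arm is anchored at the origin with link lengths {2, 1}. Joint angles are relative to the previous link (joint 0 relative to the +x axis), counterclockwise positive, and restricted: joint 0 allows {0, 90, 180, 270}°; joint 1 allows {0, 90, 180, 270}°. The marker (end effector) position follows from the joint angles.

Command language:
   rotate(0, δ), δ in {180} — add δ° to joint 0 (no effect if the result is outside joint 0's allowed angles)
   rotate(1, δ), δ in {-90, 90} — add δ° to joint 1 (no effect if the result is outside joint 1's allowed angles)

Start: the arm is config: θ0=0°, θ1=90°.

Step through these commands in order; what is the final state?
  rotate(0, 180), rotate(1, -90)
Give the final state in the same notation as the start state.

t0: config: θ0=0°, θ1=90°
step 1 (rotate(0, 180)): config: θ0=180°, θ1=90°
step 2 (rotate(1, -90)): config: θ0=180°, θ1=0°

config: θ0=180°, θ1=0°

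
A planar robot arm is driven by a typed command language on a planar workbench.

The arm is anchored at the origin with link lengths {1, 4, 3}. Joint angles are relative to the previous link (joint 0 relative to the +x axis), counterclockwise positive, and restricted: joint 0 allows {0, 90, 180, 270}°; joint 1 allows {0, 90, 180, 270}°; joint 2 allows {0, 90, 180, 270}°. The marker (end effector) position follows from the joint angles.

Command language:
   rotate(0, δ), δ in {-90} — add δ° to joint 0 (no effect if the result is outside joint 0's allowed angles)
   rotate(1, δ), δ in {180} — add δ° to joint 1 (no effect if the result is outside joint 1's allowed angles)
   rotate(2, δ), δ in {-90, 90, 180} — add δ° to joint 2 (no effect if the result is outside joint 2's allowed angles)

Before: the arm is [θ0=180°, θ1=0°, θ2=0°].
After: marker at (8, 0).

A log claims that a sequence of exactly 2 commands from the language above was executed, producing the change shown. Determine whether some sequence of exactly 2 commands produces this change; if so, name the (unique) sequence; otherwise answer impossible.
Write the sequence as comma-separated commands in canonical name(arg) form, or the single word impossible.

rotate(0, -90), rotate(0, -90)

initial: [θ0=180°, θ1=0°, θ2=0°]
1. rotate(0, -90) → [θ0=90°, θ1=0°, θ2=0°]
2. rotate(0, -90) → [θ0=0°, θ1=0°, θ2=0°]
all 25 alternatives checked — unique.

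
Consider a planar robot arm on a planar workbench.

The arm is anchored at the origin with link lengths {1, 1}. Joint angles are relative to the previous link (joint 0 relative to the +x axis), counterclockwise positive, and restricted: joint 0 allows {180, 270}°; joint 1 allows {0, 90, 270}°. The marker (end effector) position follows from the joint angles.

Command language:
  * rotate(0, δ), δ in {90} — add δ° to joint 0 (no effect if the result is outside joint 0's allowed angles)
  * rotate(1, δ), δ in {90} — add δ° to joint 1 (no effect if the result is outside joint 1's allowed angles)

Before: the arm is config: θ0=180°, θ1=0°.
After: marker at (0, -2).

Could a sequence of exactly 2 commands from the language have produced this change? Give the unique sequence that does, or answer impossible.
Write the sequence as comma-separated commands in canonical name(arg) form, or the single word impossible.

rotate(0, 90), rotate(0, 90)

t0: config: θ0=180°, θ1=0°
1. rotate(0, 90) → config: θ0=270°, θ1=0°
2. rotate(0, 90) → config: θ0=270°, θ1=0°
all 4 alternatives checked — unique.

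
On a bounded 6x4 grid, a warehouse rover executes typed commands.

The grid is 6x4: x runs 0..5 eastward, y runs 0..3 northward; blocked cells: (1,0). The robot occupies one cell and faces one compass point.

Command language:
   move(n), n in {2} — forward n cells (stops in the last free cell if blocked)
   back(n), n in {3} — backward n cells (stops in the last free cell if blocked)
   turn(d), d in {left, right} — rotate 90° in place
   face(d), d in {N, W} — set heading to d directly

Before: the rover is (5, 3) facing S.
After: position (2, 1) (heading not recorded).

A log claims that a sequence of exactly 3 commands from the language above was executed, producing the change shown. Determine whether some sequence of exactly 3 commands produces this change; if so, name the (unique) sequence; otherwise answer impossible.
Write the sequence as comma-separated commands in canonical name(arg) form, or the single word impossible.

move(2), turn(left), back(3)

key: running back(3) before move(2) would end elsewhere — order is forced
initial: (5, 3) facing S
1. move(2) → (5, 1) facing S
2. turn(left) → (5, 1) facing E
3. back(3) → (2, 1) facing E
no rival 3-sequence matches.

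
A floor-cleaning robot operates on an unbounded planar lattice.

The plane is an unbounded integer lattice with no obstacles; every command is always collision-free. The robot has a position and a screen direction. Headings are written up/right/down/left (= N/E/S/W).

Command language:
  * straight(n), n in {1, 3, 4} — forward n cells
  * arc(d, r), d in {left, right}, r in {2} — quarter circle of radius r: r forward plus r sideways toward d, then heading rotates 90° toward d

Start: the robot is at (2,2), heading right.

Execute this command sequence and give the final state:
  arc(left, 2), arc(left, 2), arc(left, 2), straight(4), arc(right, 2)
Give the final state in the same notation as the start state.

from: at (2,2), heading right
step 1 (arc(left, 2)): at (4,4), heading up
step 2 (arc(left, 2)): at (2,6), heading left
step 3 (arc(left, 2)): at (0,4), heading down
step 4 (straight(4)): at (0,0), heading down
step 5 (arc(right, 2)): at (-2,-2), heading left

at (-2,-2), heading left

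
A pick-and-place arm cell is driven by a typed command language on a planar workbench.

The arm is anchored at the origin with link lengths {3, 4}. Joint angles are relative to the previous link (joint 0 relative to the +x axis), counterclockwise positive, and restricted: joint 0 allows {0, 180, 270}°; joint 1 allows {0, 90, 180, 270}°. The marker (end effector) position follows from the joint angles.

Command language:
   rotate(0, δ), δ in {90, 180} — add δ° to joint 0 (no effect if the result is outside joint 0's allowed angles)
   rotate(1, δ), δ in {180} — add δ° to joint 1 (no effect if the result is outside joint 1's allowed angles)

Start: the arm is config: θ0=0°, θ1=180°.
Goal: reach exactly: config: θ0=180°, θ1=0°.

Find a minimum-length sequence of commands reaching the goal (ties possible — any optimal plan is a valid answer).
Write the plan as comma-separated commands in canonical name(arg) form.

rotate(0, 180), rotate(1, 180)

start: config: θ0=0°, θ1=180°
[1] after rotate(0, 180): config: θ0=180°, θ1=180°
[2] after rotate(1, 180): config: θ0=180°, θ1=0°
minimal: 2 command(s), checked below 2.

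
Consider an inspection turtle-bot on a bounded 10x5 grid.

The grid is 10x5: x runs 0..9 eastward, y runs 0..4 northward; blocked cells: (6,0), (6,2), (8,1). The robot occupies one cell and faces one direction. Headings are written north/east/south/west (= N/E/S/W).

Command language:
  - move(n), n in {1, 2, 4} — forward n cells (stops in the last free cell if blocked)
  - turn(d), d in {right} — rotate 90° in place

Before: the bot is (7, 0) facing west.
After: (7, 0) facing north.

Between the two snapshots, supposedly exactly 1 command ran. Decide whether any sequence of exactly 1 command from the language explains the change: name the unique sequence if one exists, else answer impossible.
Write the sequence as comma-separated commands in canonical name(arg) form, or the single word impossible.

turn(right)

key: (7,0) unchanged — the single command moves nothing
from: (7, 0) facing west
1. turn(right) → (7, 0) facing north
no other 1-command option fits: unique.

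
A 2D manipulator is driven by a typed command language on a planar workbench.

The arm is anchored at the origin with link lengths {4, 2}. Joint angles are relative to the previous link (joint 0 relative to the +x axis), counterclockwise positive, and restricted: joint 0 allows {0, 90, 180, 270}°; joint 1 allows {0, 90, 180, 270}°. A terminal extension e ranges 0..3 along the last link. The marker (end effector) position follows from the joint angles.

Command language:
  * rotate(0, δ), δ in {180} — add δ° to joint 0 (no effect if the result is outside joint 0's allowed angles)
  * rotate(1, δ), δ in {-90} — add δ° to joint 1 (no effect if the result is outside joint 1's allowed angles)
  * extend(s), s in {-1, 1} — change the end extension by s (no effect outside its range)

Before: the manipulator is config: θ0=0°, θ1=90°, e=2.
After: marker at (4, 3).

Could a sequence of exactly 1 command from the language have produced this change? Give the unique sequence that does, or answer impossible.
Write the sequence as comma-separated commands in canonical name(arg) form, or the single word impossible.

extend(-1)

from: config: θ0=0°, θ1=90°, e=2
t=1 extend(-1) ⇒ config: θ0=0°, θ1=90°, e=1
all 4 alternatives checked — unique.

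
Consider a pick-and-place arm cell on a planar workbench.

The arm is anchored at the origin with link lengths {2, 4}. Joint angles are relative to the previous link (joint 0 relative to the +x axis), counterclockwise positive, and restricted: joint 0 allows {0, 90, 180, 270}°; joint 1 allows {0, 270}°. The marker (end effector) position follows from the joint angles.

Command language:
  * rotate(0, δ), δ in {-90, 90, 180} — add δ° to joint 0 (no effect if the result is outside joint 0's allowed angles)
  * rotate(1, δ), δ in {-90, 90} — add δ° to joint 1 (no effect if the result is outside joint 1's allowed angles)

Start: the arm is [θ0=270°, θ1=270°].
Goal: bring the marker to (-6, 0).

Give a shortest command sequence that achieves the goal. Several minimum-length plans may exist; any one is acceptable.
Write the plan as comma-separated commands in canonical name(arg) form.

begin: [θ0=270°, θ1=270°]
t=1 rotate(1, 90) ⇒ [θ0=270°, θ1=0°]
t=2 rotate(0, -90) ⇒ [θ0=180°, θ1=0°]
no 1-step plan works, so 2 is optimal.

rotate(1, 90), rotate(0, -90)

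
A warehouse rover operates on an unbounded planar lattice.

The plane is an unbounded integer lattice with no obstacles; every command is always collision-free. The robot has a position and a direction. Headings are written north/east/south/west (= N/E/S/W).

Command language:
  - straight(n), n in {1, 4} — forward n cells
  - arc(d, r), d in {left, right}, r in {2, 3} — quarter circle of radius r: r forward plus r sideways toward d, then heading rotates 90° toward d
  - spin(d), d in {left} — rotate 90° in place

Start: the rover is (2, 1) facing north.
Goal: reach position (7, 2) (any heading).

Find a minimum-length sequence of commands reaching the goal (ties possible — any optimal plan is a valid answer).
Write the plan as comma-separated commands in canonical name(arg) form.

arc(right, 3), arc(right, 2)

t0: (2, 1) facing north
step 1 (arc(right, 3)): (5, 4) facing east
step 2 (arc(right, 2)): (7, 2) facing south
shorter routes all fall short; 2 is best.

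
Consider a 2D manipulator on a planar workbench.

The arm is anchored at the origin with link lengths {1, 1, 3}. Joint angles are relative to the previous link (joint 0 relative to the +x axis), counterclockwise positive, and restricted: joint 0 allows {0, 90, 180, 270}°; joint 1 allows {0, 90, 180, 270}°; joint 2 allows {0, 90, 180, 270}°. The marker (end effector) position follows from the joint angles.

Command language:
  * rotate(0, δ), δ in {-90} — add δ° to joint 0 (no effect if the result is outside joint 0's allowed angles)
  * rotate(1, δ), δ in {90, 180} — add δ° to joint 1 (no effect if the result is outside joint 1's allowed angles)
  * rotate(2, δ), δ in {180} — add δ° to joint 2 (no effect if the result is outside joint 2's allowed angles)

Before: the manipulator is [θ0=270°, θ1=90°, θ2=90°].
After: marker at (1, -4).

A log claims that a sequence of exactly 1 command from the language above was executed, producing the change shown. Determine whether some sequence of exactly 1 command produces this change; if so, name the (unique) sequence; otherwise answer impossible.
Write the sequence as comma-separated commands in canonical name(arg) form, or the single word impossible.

initial: [θ0=270°, θ1=90°, θ2=90°]
step 1 (rotate(2, 180)): [θ0=270°, θ1=90°, θ2=270°]
all 4 alternatives checked — unique.

rotate(2, 180)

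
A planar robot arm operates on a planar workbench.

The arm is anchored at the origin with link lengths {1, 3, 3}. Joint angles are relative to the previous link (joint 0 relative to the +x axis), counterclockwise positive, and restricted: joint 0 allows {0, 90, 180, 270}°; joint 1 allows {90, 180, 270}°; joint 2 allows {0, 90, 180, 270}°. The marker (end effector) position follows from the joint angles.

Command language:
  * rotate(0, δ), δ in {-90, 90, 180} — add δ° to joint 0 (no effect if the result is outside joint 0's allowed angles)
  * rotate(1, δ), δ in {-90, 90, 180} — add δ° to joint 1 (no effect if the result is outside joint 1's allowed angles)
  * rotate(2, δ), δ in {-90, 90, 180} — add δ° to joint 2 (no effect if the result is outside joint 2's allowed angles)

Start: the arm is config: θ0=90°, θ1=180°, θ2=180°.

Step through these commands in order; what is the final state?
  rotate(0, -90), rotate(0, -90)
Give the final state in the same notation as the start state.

config: θ0=270°, θ1=180°, θ2=180°

t0: config: θ0=90°, θ1=180°, θ2=180°
step 1 (rotate(0, -90)): config: θ0=0°, θ1=180°, θ2=180°
step 2 (rotate(0, -90)): config: θ0=270°, θ1=180°, θ2=180°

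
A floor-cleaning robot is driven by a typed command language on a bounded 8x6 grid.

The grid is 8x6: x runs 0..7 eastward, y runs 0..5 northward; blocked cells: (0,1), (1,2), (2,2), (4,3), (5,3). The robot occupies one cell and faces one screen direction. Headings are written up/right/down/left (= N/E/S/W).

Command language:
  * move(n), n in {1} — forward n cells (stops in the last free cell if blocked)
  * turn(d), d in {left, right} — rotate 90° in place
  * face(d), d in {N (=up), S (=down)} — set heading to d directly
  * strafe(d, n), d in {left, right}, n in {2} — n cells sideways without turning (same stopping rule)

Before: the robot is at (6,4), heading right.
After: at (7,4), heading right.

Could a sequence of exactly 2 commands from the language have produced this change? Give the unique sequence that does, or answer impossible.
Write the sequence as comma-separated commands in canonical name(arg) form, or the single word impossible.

key: the second move(1) runs into the grid edge before its full distance
start: at (6,4), heading right
t=1 move(1) ⇒ at (7,4), heading right
t=2 move(1) ⇒ at (7,4), heading right
no other 2-command option fits: unique.

move(1), move(1)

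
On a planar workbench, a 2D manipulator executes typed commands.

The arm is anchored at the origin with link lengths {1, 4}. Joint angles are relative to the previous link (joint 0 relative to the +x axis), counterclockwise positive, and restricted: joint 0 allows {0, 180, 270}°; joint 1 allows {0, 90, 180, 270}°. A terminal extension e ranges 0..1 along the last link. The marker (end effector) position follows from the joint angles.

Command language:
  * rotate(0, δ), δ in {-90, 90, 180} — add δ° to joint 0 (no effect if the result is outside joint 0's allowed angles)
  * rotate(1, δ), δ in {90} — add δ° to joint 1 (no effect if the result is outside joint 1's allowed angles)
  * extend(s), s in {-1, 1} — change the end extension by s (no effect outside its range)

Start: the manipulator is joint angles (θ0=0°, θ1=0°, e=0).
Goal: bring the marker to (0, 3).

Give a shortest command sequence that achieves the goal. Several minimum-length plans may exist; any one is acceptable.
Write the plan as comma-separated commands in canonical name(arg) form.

begin: joint angles (θ0=0°, θ1=0°, e=0)
step 1 (rotate(1, 90)): joint angles (θ0=0°, θ1=90°, e=0)
step 2 (rotate(1, 90)): joint angles (θ0=0°, θ1=180°, e=0)
step 3 (rotate(0, -90)): joint angles (θ0=270°, θ1=180°, e=0)
nothing shorter than 3 reaches the goal.

rotate(1, 90), rotate(1, 90), rotate(0, -90)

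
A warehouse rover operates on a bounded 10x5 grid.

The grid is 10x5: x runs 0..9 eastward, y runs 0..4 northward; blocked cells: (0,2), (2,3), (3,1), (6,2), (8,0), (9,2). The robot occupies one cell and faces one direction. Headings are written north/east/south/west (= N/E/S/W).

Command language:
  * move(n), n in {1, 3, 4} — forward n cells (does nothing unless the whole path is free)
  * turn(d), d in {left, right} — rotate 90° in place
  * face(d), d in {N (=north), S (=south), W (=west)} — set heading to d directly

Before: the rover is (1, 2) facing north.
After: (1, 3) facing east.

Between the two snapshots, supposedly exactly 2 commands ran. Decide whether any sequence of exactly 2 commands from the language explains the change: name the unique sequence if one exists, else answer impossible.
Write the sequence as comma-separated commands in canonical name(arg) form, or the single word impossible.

move(1), turn(right)

key: running turn(right) before move(1) would end elsewhere — order is forced
t0: (1, 2) facing north
step 1 (move(1)): (1, 3) facing north
step 2 (turn(right)): (1, 3) facing east
no rival 2-sequence matches.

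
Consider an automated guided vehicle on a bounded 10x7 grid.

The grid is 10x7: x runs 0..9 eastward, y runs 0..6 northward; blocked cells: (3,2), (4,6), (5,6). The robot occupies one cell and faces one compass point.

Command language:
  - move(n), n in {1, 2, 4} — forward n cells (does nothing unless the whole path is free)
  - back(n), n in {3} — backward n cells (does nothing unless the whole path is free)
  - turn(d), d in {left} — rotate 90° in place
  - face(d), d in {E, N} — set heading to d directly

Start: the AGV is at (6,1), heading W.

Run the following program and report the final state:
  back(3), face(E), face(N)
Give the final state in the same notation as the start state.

at (9,1), heading N

t0: at (6,1), heading W
step 1 (back(3)): at (9,1), heading W
step 2 (face(E)): at (9,1), heading E
step 3 (face(N)): at (9,1), heading N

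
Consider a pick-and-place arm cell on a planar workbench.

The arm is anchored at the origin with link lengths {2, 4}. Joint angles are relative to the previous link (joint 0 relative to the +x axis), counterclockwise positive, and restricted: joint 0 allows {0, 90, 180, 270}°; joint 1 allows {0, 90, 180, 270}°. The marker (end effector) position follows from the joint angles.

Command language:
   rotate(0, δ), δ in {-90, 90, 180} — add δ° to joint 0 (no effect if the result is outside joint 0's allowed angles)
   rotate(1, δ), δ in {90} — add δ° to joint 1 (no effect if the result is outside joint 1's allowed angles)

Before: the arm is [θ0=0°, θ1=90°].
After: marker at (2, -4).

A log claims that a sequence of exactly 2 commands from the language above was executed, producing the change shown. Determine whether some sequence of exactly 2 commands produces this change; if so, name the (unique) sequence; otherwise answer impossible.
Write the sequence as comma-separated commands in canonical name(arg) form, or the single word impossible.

rotate(1, 90), rotate(1, 90)

start: [θ0=0°, θ1=90°]
step 1 (rotate(1, 90)): [θ0=0°, θ1=180°]
step 2 (rotate(1, 90)): [θ0=0°, θ1=270°]
no rival 2-sequence matches.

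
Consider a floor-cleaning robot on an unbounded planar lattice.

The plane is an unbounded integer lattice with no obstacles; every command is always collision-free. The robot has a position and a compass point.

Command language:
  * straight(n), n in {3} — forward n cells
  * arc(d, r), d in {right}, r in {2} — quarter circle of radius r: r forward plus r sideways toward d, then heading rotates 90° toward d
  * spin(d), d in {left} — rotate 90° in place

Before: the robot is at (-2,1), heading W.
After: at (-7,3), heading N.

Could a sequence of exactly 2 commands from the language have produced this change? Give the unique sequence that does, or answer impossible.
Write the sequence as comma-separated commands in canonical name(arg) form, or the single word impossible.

straight(3), arc(right, 2)

key: running arc(right, 2) before straight(3) would end elsewhere — order is forced
begin: at (-2,1), heading W
t=1 straight(3) ⇒ at (-5,1), heading W
t=2 arc(right, 2) ⇒ at (-7,3), heading N
all 9 alternatives checked — unique.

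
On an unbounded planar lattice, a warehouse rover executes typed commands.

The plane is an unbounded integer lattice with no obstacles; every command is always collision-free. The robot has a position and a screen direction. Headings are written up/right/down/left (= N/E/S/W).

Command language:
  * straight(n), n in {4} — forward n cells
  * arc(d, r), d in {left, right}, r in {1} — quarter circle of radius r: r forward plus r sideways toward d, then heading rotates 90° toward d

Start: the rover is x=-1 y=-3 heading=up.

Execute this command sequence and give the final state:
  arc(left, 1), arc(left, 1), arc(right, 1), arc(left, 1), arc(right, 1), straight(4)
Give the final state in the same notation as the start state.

t0: x=-1 y=-3 heading=up
[1] after arc(left, 1): x=-2 y=-2 heading=left
[2] after arc(left, 1): x=-3 y=-3 heading=down
[3] after arc(right, 1): x=-4 y=-4 heading=left
[4] after arc(left, 1): x=-5 y=-5 heading=down
[5] after arc(right, 1): x=-6 y=-6 heading=left
[6] after straight(4): x=-10 y=-6 heading=left

x=-10 y=-6 heading=left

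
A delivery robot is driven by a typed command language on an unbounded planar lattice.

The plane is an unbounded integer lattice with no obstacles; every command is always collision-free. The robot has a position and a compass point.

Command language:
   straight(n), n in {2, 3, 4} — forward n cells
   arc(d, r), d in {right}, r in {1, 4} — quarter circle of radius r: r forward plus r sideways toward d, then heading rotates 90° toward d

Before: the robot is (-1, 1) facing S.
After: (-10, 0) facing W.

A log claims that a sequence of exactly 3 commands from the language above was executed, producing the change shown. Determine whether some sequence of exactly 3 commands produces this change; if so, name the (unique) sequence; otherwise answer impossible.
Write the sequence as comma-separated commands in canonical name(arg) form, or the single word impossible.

arc(right, 1), straight(4), straight(4)

key: running straight(4) before arc(right, 1) would end elsewhere — order is forced
from: (-1, 1) facing S
t=1 arc(right, 1) ⇒ (-2, 0) facing W
t=2 straight(4) ⇒ (-6, 0) facing W
t=3 straight(4) ⇒ (-10, 0) facing W
uniquely the one of 125 3-step routes that fits.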